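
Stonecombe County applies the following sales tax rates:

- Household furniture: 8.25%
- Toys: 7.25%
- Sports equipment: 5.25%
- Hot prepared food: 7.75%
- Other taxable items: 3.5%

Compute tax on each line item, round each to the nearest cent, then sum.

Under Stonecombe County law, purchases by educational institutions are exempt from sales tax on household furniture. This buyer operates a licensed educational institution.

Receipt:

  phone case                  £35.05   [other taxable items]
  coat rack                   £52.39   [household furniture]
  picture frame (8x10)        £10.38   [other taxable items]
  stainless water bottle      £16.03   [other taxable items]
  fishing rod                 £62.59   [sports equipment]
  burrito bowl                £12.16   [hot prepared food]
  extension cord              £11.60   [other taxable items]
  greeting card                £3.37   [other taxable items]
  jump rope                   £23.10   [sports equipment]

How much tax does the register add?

Phone case £35.05: other taxable items → 3.5% → £1.23
Coat rack £52.39: household furniture, buyer-exempt → 0% → £0.00
Picture frame (8x10) £10.38: other taxable items → 3.5% → £0.36
Stainless water bottle £16.03: other taxable items → 3.5% → £0.56
Fishing rod £62.59: sports equipment → 5.25% → £3.29
Burrito bowl £12.16: hot prepared food → 7.75% → £0.94
Extension cord £11.60: other taxable items → 3.5% → £0.41
Greeting card £3.37: other taxable items → 3.5% → £0.12
Jump rope £23.10: sports equipment → 5.25% → £1.21
Total tax = £1.23 + £0.36 + £0.56 + £3.29 + £0.94 + £0.41 + £0.12 + £1.21 = £8.12

£8.12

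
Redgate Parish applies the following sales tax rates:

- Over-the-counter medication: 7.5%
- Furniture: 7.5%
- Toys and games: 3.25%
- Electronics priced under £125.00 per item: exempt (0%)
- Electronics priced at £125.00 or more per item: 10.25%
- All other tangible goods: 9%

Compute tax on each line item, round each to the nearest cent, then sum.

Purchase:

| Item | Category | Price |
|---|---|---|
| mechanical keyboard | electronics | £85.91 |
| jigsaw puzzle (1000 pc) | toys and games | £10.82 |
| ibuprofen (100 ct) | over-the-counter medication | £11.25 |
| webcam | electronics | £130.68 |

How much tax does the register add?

£14.58

Mechanical keyboard £85.91: electronics, under £125.00 → 0% → £0.00
Jigsaw puzzle (1000 pc) £10.82: toys and games → 3.25% → £0.35
Ibuprofen (100 ct) £11.25: over-the-counter medication → 7.5% → £0.84
Webcam £130.68: electronics, £125.00 or more → 10.25% → £13.39
Total tax = £0.35 + £0.84 + £13.39 = £14.58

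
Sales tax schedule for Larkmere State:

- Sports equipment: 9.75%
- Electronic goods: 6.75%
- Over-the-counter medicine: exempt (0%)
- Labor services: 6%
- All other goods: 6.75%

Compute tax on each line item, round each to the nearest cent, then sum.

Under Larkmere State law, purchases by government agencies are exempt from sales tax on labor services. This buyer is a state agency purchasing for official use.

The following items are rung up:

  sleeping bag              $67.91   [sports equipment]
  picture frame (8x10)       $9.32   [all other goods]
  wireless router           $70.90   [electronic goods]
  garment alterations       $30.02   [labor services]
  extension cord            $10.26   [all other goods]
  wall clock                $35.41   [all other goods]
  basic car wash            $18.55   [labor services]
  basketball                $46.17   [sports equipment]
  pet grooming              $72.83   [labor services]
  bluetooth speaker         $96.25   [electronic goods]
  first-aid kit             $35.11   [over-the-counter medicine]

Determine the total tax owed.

$26.12

Sleeping bag $67.91: sports equipment → 9.75% → $6.62
Picture frame (8x10) $9.32: all other goods → 6.75% → $0.63
Wireless router $70.90: electronic goods → 6.75% → $4.79
Garment alterations $30.02: labor services, buyer-exempt → 0% → $0.00
Extension cord $10.26: all other goods → 6.75% → $0.69
Wall clock $35.41: all other goods → 6.75% → $2.39
Basic car wash $18.55: labor services, buyer-exempt → 0% → $0.00
Basketball $46.17: sports equipment → 9.75% → $4.50
Pet grooming $72.83: labor services, buyer-exempt → 0% → $0.00
Bluetooth speaker $96.25: electronic goods → 6.75% → $6.50
First-aid kit $35.11: over-the-counter medicine → 0% → $0.00
Total tax = $6.62 + $0.63 + $4.79 + $0.69 + $2.39 + $4.50 + $6.50 = $26.12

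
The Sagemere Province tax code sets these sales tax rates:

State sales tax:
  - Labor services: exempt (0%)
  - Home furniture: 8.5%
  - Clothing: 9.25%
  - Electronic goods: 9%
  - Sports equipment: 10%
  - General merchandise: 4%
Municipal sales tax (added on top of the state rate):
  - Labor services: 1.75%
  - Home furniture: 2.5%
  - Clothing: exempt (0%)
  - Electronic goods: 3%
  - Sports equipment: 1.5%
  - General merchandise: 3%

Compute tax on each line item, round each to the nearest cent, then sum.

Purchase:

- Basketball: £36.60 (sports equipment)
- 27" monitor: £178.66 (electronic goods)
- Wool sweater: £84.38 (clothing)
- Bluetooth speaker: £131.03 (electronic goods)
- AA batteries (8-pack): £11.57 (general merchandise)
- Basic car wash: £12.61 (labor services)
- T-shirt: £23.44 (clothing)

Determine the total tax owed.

Basketball £36.60: sports equipment → 10% + 1.5% municipal = 11.5% → £4.21
27" monitor £178.66: electronic goods → 9% + 3% municipal = 12% → £21.44
Wool sweater £84.38: clothing → 9.25% + 0% municipal = 9.25% → £7.81
Bluetooth speaker £131.03: electronic goods → 9% + 3% municipal = 12% → £15.72
AA batteries (8-pack) £11.57: general merchandise → 4% + 3% municipal = 7% → £0.81
Basic car wash £12.61: labor services → 0% + 1.75% municipal = 1.75% → £0.22
T-shirt £23.44: clothing → 9.25% + 0% municipal = 9.25% → £2.17
Total tax = £4.21 + £21.44 + £7.81 + £15.72 + £0.81 + £0.22 + £2.17 = £52.38

£52.38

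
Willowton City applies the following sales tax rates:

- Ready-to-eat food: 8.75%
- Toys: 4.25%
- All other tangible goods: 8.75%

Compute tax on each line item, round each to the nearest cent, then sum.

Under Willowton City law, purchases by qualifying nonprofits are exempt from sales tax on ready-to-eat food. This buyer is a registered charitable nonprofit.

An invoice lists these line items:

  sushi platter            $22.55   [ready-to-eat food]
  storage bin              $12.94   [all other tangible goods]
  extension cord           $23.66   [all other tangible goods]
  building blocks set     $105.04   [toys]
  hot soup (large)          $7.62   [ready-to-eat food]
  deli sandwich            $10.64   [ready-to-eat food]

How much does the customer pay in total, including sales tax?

$190.11

Sushi platter $22.55: ready-to-eat food, buyer-exempt → 0% → $0.00
Storage bin $12.94: all other tangible goods → 8.75% → $1.13
Extension cord $23.66: all other tangible goods → 8.75% → $2.07
Building blocks set $105.04: toys → 4.25% → $4.46
Hot soup (large) $7.62: ready-to-eat food, buyer-exempt → 0% → $0.00
Deli sandwich $10.64: ready-to-eat food, buyer-exempt → 0% → $0.00
Subtotal = $182.45; tax = $7.66; total due = $190.11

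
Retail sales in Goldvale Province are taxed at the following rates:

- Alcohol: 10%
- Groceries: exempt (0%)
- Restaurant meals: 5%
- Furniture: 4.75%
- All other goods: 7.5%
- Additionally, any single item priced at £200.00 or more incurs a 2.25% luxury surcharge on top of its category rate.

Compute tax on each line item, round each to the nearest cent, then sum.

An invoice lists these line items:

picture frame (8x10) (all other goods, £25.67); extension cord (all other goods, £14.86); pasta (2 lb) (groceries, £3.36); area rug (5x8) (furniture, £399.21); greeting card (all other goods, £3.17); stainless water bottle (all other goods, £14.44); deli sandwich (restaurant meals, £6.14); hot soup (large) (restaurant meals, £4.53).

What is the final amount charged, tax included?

£504.22

Picture frame (8x10) £25.67: all other goods → 7.5% → £1.93
Extension cord £14.86: all other goods → 7.5% → £1.11
Pasta (2 lb) £3.36: groceries → 0% → £0.00
Area rug (5x8) £399.21: furniture → 4.75% + 2.25% surcharge = 7% → £27.94
Greeting card £3.17: all other goods → 7.5% → £0.24
Stainless water bottle £14.44: all other goods → 7.5% → £1.08
Deli sandwich £6.14: restaurant meals → 5% → £0.31
Hot soup (large) £4.53: restaurant meals → 5% → £0.23
Subtotal = £471.38; tax = £32.84; total due = £504.22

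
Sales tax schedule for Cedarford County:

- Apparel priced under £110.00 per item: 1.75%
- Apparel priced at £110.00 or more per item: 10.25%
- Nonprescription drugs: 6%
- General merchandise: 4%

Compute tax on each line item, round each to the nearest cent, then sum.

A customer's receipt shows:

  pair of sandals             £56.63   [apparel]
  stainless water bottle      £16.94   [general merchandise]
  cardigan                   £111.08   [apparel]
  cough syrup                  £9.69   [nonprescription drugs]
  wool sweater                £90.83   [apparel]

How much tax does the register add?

Pair of sandals £56.63: apparel, under £110.00 → 1.75% → £0.99
Stainless water bottle £16.94: general merchandise → 4% → £0.68
Cardigan £111.08: apparel, £110.00 or more → 10.25% → £11.39
Cough syrup £9.69: nonprescription drugs → 6% → £0.58
Wool sweater £90.83: apparel, under £110.00 → 1.75% → £1.59
Total tax = £0.99 + £0.68 + £11.39 + £0.58 + £1.59 = £15.23

£15.23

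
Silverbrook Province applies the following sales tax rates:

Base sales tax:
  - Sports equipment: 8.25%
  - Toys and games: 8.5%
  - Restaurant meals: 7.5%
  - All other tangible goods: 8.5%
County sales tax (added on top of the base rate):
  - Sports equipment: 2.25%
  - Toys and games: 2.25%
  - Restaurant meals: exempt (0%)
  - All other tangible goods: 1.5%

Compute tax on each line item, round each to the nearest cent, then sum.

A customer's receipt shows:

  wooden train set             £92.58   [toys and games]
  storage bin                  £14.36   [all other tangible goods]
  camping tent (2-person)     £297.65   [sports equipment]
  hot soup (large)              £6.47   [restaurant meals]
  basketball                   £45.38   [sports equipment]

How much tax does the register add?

Wooden train set £92.58: toys and games → 8.5% + 2.25% county = 10.75% → £9.95
Storage bin £14.36: all other tangible goods → 8.5% + 1.5% county = 10% → £1.44
Camping tent (2-person) £297.65: sports equipment → 8.25% + 2.25% county = 10.5% → £31.25
Hot soup (large) £6.47: restaurant meals → 7.5% + 0% county = 7.5% → £0.49
Basketball £45.38: sports equipment → 8.25% + 2.25% county = 10.5% → £4.76
Total tax = £9.95 + £1.44 + £31.25 + £0.49 + £4.76 = £47.89

£47.89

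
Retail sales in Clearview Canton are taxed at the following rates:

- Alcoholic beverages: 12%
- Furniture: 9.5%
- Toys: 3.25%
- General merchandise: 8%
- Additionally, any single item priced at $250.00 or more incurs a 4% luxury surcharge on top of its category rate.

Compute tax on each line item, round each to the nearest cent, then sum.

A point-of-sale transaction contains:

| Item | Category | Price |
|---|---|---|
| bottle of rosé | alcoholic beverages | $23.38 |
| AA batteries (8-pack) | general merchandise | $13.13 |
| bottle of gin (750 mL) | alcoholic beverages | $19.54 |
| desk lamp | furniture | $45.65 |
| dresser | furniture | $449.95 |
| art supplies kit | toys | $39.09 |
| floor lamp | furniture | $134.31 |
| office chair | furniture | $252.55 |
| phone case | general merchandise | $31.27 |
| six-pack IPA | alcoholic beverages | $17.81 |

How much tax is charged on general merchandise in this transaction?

AA batteries (8-pack) $13.13: general merchandise → 8% → $1.05
Phone case $31.27: general merchandise → 8% → $2.50
Tax on general merchandise = $1.05 + $2.50 = $3.55

$3.55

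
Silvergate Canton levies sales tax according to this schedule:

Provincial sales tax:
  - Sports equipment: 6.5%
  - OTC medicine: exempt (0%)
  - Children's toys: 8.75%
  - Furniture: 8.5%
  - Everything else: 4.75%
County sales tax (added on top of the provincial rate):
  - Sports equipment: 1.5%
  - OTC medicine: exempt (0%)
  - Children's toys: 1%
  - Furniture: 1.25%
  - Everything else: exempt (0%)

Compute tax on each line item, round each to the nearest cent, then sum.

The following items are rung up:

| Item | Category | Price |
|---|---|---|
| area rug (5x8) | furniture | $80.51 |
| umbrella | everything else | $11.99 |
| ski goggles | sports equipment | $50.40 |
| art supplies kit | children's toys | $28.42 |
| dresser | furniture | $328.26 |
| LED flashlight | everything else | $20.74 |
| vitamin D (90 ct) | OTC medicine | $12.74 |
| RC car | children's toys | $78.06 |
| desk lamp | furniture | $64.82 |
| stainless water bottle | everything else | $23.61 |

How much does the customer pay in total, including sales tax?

Area rug (5x8) $80.51: furniture → 8.5% + 1.25% county = 9.75% → $7.85
Umbrella $11.99: everything else → 4.75% + 0% county = 4.75% → $0.57
Ski goggles $50.40: sports equipment → 6.5% + 1.5% county = 8% → $4.03
Art supplies kit $28.42: children's toys → 8.75% + 1% county = 9.75% → $2.77
Dresser $328.26: furniture → 8.5% + 1.25% county = 9.75% → $32.01
LED flashlight $20.74: everything else → 4.75% + 0% county = 4.75% → $0.99
Vitamin D (90 ct) $12.74: OTC medicine → 0% + 0% county = 0% → $0.00
RC car $78.06: children's toys → 8.75% + 1% county = 9.75% → $7.61
Desk lamp $64.82: furniture → 8.5% + 1.25% county = 9.75% → $6.32
Stainless water bottle $23.61: everything else → 4.75% + 0% county = 4.75% → $1.12
Subtotal = $699.55; tax = $63.27; total due = $762.82

$762.82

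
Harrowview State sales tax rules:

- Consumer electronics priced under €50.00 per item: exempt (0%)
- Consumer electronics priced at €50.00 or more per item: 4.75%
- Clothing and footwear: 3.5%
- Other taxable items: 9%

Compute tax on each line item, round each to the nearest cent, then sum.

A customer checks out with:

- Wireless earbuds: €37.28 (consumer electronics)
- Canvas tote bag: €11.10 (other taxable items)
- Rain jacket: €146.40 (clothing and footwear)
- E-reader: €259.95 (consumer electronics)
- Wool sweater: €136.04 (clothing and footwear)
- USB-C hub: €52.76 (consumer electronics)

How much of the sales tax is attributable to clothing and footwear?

€9.88

Rain jacket €146.40: clothing and footwear → 3.5% → €5.12
Wool sweater €136.04: clothing and footwear → 3.5% → €4.76
Tax on clothing and footwear = €5.12 + €4.76 = €9.88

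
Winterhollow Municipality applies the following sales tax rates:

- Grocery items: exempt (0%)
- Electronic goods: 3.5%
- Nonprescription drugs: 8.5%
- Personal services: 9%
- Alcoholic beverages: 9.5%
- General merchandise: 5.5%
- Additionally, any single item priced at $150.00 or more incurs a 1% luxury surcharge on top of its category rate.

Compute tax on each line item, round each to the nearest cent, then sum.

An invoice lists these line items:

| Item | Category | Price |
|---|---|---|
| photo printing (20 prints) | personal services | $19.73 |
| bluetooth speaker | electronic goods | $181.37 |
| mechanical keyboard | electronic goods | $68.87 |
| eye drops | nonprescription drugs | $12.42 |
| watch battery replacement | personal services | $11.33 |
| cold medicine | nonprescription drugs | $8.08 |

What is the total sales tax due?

Photo printing (20 prints) $19.73: personal services → 9% → $1.78
Bluetooth speaker $181.37: electronic goods → 3.5% + 1% surcharge = 4.5% → $8.16
Mechanical keyboard $68.87: electronic goods → 3.5% → $2.41
Eye drops $12.42: nonprescription drugs → 8.5% → $1.06
Watch battery replacement $11.33: personal services → 9% → $1.02
Cold medicine $8.08: nonprescription drugs → 8.5% → $0.69
Total tax = $1.78 + $8.16 + $2.41 + $1.06 + $1.02 + $0.69 = $15.12

$15.12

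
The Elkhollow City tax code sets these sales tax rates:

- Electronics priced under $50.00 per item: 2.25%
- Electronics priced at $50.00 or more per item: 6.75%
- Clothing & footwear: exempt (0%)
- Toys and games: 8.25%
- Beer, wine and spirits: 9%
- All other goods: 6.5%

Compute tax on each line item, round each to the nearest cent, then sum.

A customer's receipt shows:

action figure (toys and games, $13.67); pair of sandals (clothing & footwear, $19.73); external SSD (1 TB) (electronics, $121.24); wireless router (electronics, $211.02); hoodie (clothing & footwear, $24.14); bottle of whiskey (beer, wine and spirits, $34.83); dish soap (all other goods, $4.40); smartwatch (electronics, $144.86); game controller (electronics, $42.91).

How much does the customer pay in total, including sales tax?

Action figure $13.67: toys and games → 8.25% → $1.13
Pair of sandals $19.73: clothing & footwear → 0% → $0.00
External SSD (1 TB) $121.24: electronics, $50.00 or more → 6.75% → $8.18
Wireless router $211.02: electronics, $50.00 or more → 6.75% → $14.24
Hoodie $24.14: clothing & footwear → 0% → $0.00
Bottle of whiskey $34.83: beer, wine and spirits → 9% → $3.13
Dish soap $4.40: all other goods → 6.5% → $0.29
Smartwatch $144.86: electronics, $50.00 or more → 6.75% → $9.78
Game controller $42.91: electronics, under $50.00 → 2.25% → $0.97
Subtotal = $616.80; tax = $37.72; total due = $654.52

$654.52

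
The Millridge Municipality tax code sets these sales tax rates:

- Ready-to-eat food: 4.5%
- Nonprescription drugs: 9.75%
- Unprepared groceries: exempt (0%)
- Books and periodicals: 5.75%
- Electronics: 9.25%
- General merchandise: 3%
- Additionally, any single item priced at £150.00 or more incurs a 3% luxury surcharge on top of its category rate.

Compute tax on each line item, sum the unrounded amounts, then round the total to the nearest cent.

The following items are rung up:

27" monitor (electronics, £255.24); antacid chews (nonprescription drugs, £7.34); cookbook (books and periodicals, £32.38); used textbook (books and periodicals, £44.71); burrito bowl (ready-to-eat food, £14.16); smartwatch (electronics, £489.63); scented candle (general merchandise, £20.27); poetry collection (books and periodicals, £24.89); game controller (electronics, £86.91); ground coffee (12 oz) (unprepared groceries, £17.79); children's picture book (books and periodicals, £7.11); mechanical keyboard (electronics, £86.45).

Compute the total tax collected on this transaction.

£115.52

27" monitor £255.24: electronics → 9.25% + 3% surcharge = 12.25% → £31.2669
Antacid chews £7.34: nonprescription drugs → 9.75% → £0.71565
Cookbook £32.38: books and periodicals → 5.75% → £1.86185
Used textbook £44.71: books and periodicals → 5.75% → £2.570825
Burrito bowl £14.16: ready-to-eat food → 4.5% → £0.6372
Smartwatch £489.63: electronics → 9.25% + 3% surcharge = 12.25% → £59.979675
Scented candle £20.27: general merchandise → 3% → £0.6081
Poetry collection £24.89: books and periodicals → 5.75% → £1.431175
Game controller £86.91: electronics → 9.25% → £8.039175
Ground coffee (12 oz) £17.79: unprepared groceries → 0% → £0.00
Children's picture book £7.11: books and periodicals → 5.75% → £0.408825
Mechanical keyboard £86.45: electronics → 9.25% → £7.996625
Unrounded tax sum = £115.516 → £115.52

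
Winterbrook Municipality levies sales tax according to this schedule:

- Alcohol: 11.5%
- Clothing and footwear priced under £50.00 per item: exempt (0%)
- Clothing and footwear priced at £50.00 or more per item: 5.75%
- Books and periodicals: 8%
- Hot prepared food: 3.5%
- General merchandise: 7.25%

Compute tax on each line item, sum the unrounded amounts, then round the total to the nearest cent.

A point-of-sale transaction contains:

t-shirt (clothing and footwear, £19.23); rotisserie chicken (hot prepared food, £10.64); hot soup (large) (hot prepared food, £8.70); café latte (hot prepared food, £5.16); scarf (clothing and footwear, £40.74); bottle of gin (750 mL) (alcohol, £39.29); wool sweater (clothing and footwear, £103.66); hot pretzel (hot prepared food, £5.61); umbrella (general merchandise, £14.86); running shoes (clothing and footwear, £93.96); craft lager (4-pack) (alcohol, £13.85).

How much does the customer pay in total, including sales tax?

£375.31

T-shirt £19.23: clothing and footwear, under £50.00 → 0% → £0.00
Rotisserie chicken £10.64: hot prepared food → 3.5% → £0.3724
Hot soup (large) £8.70: hot prepared food → 3.5% → £0.3045
Café latte £5.16: hot prepared food → 3.5% → £0.1806
Scarf £40.74: clothing and footwear, under £50.00 → 0% → £0.00
Bottle of gin (750 mL) £39.29: alcohol → 11.5% → £4.51835
Wool sweater £103.66: clothing and footwear, £50.00 or more → 5.75% → £5.96045
Hot pretzel £5.61: hot prepared food → 3.5% → £0.19635
Umbrella £14.86: general merchandise → 7.25% → £1.07735
Running shoes £93.96: clothing and footwear, £50.00 or more → 5.75% → £5.4027
Craft lager (4-pack) £13.85: alcohol → 11.5% → £1.59275
Subtotal = £355.70; unrounded tax = £19.60545 → £19.61; total due = £375.31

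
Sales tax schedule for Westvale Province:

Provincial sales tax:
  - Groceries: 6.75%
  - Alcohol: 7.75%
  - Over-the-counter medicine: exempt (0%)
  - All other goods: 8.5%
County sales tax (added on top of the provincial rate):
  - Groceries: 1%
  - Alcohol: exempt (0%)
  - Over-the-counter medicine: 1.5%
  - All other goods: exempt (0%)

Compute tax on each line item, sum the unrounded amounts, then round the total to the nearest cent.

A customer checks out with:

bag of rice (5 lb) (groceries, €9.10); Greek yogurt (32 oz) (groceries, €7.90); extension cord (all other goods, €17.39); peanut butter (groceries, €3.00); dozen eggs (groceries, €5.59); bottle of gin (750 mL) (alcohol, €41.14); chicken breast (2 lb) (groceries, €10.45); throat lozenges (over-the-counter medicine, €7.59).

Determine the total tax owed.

€7.57

Bag of rice (5 lb) €9.10: groceries → 6.75% + 1% county = 7.75% → €0.70525
Greek yogurt (32 oz) €7.90: groceries → 6.75% + 1% county = 7.75% → €0.61225
Extension cord €17.39: all other goods → 8.5% + 0% county = 8.5% → €1.47815
Peanut butter €3.00: groceries → 6.75% + 1% county = 7.75% → €0.2325
Dozen eggs €5.59: groceries → 6.75% + 1% county = 7.75% → €0.433225
Bottle of gin (750 mL) €41.14: alcohol → 7.75% + 0% county = 7.75% → €3.18835
Chicken breast (2 lb) €10.45: groceries → 6.75% + 1% county = 7.75% → €0.809875
Throat lozenges €7.59: over-the-counter medicine → 0% + 1.5% county = 1.5% → €0.11385
Unrounded tax sum = €7.57345 → €7.57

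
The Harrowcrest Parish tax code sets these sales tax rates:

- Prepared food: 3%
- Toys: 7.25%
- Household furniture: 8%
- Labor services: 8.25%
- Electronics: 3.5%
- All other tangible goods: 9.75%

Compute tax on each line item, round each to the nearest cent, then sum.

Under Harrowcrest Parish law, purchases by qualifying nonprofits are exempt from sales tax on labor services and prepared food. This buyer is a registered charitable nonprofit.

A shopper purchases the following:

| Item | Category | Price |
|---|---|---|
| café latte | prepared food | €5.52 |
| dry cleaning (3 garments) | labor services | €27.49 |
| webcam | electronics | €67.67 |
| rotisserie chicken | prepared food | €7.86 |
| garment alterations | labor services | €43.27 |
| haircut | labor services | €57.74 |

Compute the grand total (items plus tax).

Café latte €5.52: prepared food, buyer-exempt → 0% → €0.00
Dry cleaning (3 garments) €27.49: labor services, buyer-exempt → 0% → €0.00
Webcam €67.67: electronics → 3.5% → €2.37
Rotisserie chicken €7.86: prepared food, buyer-exempt → 0% → €0.00
Garment alterations €43.27: labor services, buyer-exempt → 0% → €0.00
Haircut €57.74: labor services, buyer-exempt → 0% → €0.00
Subtotal = €209.55; tax = €2.37; total due = €211.92

€211.92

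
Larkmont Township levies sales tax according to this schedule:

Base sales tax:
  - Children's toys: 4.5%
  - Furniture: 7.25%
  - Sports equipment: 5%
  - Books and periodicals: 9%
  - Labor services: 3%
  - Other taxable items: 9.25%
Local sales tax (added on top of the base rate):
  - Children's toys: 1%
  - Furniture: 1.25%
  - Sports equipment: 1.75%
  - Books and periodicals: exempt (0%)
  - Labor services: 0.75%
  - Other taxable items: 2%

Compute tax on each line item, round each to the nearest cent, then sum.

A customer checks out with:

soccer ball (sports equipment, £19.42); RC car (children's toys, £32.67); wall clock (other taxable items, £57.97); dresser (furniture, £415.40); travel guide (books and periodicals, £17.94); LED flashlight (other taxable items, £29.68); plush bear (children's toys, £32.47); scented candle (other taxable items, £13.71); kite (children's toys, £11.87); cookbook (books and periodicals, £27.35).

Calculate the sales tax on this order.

£56.33

Soccer ball £19.42: sports equipment → 5% + 1.75% local = 6.75% → £1.31
RC car £32.67: children's toys → 4.5% + 1% local = 5.5% → £1.80
Wall clock £57.97: other taxable items → 9.25% + 2% local = 11.25% → £6.52
Dresser £415.40: furniture → 7.25% + 1.25% local = 8.5% → £35.31
Travel guide £17.94: books and periodicals → 9% + 0% local = 9% → £1.61
LED flashlight £29.68: other taxable items → 9.25% + 2% local = 11.25% → £3.34
Plush bear £32.47: children's toys → 4.5% + 1% local = 5.5% → £1.79
Scented candle £13.71: other taxable items → 9.25% + 2% local = 11.25% → £1.54
Kite £11.87: children's toys → 4.5% + 1% local = 5.5% → £0.65
Cookbook £27.35: books and periodicals → 9% + 0% local = 9% → £2.46
Total tax = £1.31 + £1.80 + £6.52 + £35.31 + £1.61 + £3.34 + £1.79 + £1.54 + £0.65 + £2.46 = £56.33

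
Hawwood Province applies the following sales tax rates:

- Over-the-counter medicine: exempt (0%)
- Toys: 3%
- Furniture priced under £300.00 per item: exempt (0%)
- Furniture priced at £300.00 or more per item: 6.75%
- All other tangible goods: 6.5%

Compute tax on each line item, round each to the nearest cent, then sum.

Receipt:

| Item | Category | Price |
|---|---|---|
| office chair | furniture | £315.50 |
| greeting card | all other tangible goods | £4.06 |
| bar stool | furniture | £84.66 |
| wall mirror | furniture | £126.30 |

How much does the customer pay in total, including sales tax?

Office chair £315.50: furniture, £300.00 or more → 6.75% → £21.30
Greeting card £4.06: all other tangible goods → 6.5% → £0.26
Bar stool £84.66: furniture, under £300.00 → 0% → £0.00
Wall mirror £126.30: furniture, under £300.00 → 0% → £0.00
Subtotal = £530.52; tax = £21.56; total due = £552.08

£552.08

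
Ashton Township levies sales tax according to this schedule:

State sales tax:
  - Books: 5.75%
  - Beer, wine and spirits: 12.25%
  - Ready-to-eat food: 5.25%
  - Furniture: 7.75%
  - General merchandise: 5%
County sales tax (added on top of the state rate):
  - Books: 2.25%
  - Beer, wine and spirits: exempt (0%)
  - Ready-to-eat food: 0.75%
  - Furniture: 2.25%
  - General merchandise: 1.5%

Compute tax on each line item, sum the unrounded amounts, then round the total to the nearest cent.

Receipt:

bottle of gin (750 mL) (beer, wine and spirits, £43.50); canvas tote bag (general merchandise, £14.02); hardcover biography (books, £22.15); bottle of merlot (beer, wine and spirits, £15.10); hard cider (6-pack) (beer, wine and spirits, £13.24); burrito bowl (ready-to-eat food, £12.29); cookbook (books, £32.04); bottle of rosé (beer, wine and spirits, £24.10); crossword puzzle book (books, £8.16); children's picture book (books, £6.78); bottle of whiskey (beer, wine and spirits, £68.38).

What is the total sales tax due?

Bottle of gin (750 mL) £43.50: beer, wine and spirits → 12.25% + 0% county = 12.25% → £5.32875
Canvas tote bag £14.02: general merchandise → 5% + 1.5% county = 6.5% → £0.9113
Hardcover biography £22.15: books → 5.75% + 2.25% county = 8% → £1.772
Bottle of merlot £15.10: beer, wine and spirits → 12.25% + 0% county = 12.25% → £1.84975
Hard cider (6-pack) £13.24: beer, wine and spirits → 12.25% + 0% county = 12.25% → £1.6219
Burrito bowl £12.29: ready-to-eat food → 5.25% + 0.75% county = 6% → £0.7374
Cookbook £32.04: books → 5.75% + 2.25% county = 8% → £2.5632
Bottle of rosé £24.10: beer, wine and spirits → 12.25% + 0% county = 12.25% → £2.95225
Crossword puzzle book £8.16: books → 5.75% + 2.25% county = 8% → £0.6528
Children's picture book £6.78: books → 5.75% + 2.25% county = 8% → £0.5424
Bottle of whiskey £68.38: beer, wine and spirits → 12.25% + 0% county = 12.25% → £8.37655
Unrounded tax sum = £27.3083 → £27.31

£27.31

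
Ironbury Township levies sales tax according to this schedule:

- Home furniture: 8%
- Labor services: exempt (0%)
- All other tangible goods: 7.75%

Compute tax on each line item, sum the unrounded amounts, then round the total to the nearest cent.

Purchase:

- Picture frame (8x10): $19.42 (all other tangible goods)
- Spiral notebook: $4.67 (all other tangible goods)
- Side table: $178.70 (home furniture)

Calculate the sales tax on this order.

$16.16

Picture frame (8x10) $19.42: all other tangible goods → 7.75% → $1.50505
Spiral notebook $4.67: all other tangible goods → 7.75% → $0.361925
Side table $178.70: home furniture → 8% → $14.296
Unrounded tax sum = $16.162975 → $16.16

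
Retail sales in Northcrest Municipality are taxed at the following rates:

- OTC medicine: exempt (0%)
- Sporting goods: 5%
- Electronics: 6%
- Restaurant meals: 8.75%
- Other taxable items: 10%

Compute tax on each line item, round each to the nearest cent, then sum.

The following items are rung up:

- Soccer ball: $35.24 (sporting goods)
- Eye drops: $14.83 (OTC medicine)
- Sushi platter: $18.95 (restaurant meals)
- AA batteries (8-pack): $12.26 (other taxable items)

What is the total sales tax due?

Soccer ball $35.24: sporting goods → 5% → $1.76
Eye drops $14.83: OTC medicine → 0% → $0.00
Sushi platter $18.95: restaurant meals → 8.75% → $1.66
AA batteries (8-pack) $12.26: other taxable items → 10% → $1.23
Total tax = $1.76 + $1.66 + $1.23 = $4.65

$4.65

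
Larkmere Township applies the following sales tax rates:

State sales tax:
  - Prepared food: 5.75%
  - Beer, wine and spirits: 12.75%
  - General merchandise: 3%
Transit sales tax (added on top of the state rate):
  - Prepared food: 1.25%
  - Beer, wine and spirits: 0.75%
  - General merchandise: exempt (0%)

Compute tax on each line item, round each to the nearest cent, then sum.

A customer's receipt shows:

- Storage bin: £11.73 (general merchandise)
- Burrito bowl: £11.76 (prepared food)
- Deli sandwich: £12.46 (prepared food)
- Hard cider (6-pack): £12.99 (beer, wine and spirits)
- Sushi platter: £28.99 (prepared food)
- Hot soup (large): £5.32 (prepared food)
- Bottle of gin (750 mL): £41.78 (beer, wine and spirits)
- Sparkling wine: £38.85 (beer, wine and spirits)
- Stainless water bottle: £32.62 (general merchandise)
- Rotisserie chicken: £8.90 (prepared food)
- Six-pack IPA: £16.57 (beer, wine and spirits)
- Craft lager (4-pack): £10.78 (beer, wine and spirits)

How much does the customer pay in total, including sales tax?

£255.12

Storage bin £11.73: general merchandise → 3% + 0% transit = 3% → £0.35
Burrito bowl £11.76: prepared food → 5.75% + 1.25% transit = 7% → £0.82
Deli sandwich £12.46: prepared food → 5.75% + 1.25% transit = 7% → £0.87
Hard cider (6-pack) £12.99: beer, wine and spirits → 12.75% + 0.75% transit = 13.5% → £1.75
Sushi platter £28.99: prepared food → 5.75% + 1.25% transit = 7% → £2.03
Hot soup (large) £5.32: prepared food → 5.75% + 1.25% transit = 7% → £0.37
Bottle of gin (750 mL) £41.78: beer, wine and spirits → 12.75% + 0.75% transit = 13.5% → £5.64
Sparkling wine £38.85: beer, wine and spirits → 12.75% + 0.75% transit = 13.5% → £5.24
Stainless water bottle £32.62: general merchandise → 3% + 0% transit = 3% → £0.98
Rotisserie chicken £8.90: prepared food → 5.75% + 1.25% transit = 7% → £0.62
Six-pack IPA £16.57: beer, wine and spirits → 12.75% + 0.75% transit = 13.5% → £2.24
Craft lager (4-pack) £10.78: beer, wine and spirits → 12.75% + 0.75% transit = 13.5% → £1.46
Subtotal = £232.75; tax = £22.37; total due = £255.12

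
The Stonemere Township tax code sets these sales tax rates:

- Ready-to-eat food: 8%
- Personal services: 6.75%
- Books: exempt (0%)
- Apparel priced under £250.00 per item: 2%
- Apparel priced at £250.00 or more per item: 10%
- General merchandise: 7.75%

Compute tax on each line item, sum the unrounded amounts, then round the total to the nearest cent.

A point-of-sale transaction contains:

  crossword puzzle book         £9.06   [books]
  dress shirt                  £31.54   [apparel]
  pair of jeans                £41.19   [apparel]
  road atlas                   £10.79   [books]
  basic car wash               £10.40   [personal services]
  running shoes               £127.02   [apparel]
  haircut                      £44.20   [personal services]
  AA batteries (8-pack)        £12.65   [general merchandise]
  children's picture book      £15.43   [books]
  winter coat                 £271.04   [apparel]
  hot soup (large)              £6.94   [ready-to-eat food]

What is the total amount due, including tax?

Crossword puzzle book £9.06: books → 0% → £0.00
Dress shirt £31.54: apparel, under £250.00 → 2% → £0.6308
Pair of jeans £41.19: apparel, under £250.00 → 2% → £0.8238
Road atlas £10.79: books → 0% → £0.00
Basic car wash £10.40: personal services → 6.75% → £0.702
Running shoes £127.02: apparel, under £250.00 → 2% → £2.5404
Haircut £44.20: personal services → 6.75% → £2.9835
AA batteries (8-pack) £12.65: general merchandise → 7.75% → £0.980375
Children's picture book £15.43: books → 0% → £0.00
Winter coat £271.04: apparel, £250.00 or more → 10% → £27.104
Hot soup (large) £6.94: ready-to-eat food → 8% → £0.5552
Subtotal = £580.26; unrounded tax = £36.320075 → £36.32; total due = £616.58

£616.58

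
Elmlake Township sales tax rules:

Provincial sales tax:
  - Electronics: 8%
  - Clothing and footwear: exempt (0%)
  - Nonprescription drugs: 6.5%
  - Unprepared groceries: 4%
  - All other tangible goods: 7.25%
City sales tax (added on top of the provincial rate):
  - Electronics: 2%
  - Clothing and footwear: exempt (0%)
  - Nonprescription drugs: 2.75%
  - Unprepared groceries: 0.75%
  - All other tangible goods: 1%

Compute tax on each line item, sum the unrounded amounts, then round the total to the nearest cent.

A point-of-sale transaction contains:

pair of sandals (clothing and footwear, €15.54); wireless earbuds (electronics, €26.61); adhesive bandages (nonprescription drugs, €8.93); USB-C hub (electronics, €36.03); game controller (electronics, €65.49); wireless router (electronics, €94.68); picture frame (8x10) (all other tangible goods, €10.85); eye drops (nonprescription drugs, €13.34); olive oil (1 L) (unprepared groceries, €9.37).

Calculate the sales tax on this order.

€25.68

Pair of sandals €15.54: clothing and footwear → 0% + 0% city = 0% → €0.00
Wireless earbuds €26.61: electronics → 8% + 2% city = 10% → €2.661
Adhesive bandages €8.93: nonprescription drugs → 6.5% + 2.75% city = 9.25% → €0.826025
USB-C hub €36.03: electronics → 8% + 2% city = 10% → €3.603
Game controller €65.49: electronics → 8% + 2% city = 10% → €6.549
Wireless router €94.68: electronics → 8% + 2% city = 10% → €9.468
Picture frame (8x10) €10.85: all other tangible goods → 7.25% + 1% city = 8.25% → €0.895125
Eye drops €13.34: nonprescription drugs → 6.5% + 2.75% city = 9.25% → €1.23395
Olive oil (1 L) €9.37: unprepared groceries → 4% + 0.75% city = 4.75% → €0.445075
Unrounded tax sum = €25.681175 → €25.68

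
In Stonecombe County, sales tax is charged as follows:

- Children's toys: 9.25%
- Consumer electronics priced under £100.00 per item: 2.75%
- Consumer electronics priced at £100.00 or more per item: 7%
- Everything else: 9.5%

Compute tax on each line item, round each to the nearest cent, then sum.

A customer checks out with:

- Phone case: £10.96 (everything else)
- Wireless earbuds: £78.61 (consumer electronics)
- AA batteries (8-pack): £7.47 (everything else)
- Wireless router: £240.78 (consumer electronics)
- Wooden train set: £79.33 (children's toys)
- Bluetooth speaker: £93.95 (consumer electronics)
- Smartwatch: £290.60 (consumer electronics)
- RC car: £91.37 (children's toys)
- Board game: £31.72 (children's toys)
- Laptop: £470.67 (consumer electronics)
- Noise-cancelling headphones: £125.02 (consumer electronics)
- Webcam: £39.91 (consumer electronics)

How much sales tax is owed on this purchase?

£105.20

Phone case £10.96: everything else → 9.5% → £1.04
Wireless earbuds £78.61: consumer electronics, under £100.00 → 2.75% → £2.16
AA batteries (8-pack) £7.47: everything else → 9.5% → £0.71
Wireless router £240.78: consumer electronics, £100.00 or more → 7% → £16.85
Wooden train set £79.33: children's toys → 9.25% → £7.34
Bluetooth speaker £93.95: consumer electronics, under £100.00 → 2.75% → £2.58
Smartwatch £290.60: consumer electronics, £100.00 or more → 7% → £20.34
RC car £91.37: children's toys → 9.25% → £8.45
Board game £31.72: children's toys → 9.25% → £2.93
Laptop £470.67: consumer electronics, £100.00 or more → 7% → £32.95
Noise-cancelling headphones £125.02: consumer electronics, £100.00 or more → 7% → £8.75
Webcam £39.91: consumer electronics, under £100.00 → 2.75% → £1.10
Total tax = £1.04 + £2.16 + £0.71 + £16.85 + £7.34 + £2.58 + £20.34 + £8.45 + £2.93 + £32.95 + £8.75 + £1.10 = £105.20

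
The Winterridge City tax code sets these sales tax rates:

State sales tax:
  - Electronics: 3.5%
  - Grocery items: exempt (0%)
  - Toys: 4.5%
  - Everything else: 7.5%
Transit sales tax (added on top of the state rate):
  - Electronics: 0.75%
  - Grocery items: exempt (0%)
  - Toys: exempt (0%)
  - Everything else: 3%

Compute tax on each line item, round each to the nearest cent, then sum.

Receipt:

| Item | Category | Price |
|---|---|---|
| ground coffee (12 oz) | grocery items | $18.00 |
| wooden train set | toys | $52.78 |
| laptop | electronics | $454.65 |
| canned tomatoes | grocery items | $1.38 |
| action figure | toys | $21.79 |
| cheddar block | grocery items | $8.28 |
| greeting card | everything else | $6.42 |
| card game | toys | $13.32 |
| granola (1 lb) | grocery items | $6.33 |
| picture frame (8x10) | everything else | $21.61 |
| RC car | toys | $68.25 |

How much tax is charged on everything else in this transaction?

Greeting card $6.42: everything else → 7.5% + 3% transit = 10.5% → $0.67
Picture frame (8x10) $21.61: everything else → 7.5% + 3% transit = 10.5% → $2.27
Tax on everything else = $0.67 + $2.27 = $2.94

$2.94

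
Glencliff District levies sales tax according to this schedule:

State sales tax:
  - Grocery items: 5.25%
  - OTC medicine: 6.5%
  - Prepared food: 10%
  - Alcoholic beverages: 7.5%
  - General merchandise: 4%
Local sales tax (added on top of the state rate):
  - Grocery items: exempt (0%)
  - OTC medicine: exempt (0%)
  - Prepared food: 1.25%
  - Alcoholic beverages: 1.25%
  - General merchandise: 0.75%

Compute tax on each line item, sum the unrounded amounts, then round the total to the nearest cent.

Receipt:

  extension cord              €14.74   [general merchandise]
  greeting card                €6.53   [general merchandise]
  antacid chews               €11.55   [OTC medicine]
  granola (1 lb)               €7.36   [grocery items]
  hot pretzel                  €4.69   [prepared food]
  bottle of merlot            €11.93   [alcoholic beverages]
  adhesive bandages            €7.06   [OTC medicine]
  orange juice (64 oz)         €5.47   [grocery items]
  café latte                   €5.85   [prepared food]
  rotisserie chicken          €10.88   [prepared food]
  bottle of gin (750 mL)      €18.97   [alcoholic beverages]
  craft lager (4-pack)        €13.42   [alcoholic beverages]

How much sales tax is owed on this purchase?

Extension cord €14.74: general merchandise → 4% + 0.75% local = 4.75% → €0.70015
Greeting card €6.53: general merchandise → 4% + 0.75% local = 4.75% → €0.310175
Antacid chews €11.55: OTC medicine → 6.5% + 0% local = 6.5% → €0.75075
Granola (1 lb) €7.36: grocery items → 5.25% + 0% local = 5.25% → €0.3864
Hot pretzel €4.69: prepared food → 10% + 1.25% local = 11.25% → €0.527625
Bottle of merlot €11.93: alcoholic beverages → 7.5% + 1.25% local = 8.75% → €1.043875
Adhesive bandages €7.06: OTC medicine → 6.5% + 0% local = 6.5% → €0.4589
Orange juice (64 oz) €5.47: grocery items → 5.25% + 0% local = 5.25% → €0.287175
Café latte €5.85: prepared food → 10% + 1.25% local = 11.25% → €0.658125
Rotisserie chicken €10.88: prepared food → 10% + 1.25% local = 11.25% → €1.224
Bottle of gin (750 mL) €18.97: alcoholic beverages → 7.5% + 1.25% local = 8.75% → €1.659875
Craft lager (4-pack) €13.42: alcoholic beverages → 7.5% + 1.25% local = 8.75% → €1.17425
Unrounded tax sum = €9.1813 → €9.18

€9.18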